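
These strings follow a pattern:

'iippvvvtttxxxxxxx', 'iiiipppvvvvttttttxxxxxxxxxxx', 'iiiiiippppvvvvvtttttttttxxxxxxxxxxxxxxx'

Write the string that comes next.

iiiiiiiipppppvvvvvvttttttttttttxxxxxxxxxxxxxxxxxxx

Each string has the form i^{2n} p^{n+1} v^{n+2} t^{3n} x^{4n+3} (n = 1, 2, …).
For the next term, n = 4, so the run lengths are 8, 5, 6, 12, 19.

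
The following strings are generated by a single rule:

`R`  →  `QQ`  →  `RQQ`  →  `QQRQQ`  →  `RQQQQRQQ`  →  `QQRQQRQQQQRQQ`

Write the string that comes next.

This is a Fibonacci-style word recurrence s(k) = s(k−2)·s(k−1): e.g. R·QQ = RQQ.
The next term joins RQQQQRQQ and QQRQQRQQQQRQQ.

RQQQQRQQQQRQQRQQQQRQQ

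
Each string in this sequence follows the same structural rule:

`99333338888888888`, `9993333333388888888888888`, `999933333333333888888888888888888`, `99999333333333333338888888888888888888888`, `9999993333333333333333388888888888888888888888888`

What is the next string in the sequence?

999999933333333333333333333888888888888888888888888888888

Reading off run lengths: 9 runs 2, 3, 4, 5, 6; 3 runs 5, 8, 11, 14, 17; 8 runs 10, 14, 18, 22, 26 — each is linear in n, where the shown terms are n = 2, 3, 4, 5, 6.
For the next term, n = 7, so the run lengths are 7, 20, 30.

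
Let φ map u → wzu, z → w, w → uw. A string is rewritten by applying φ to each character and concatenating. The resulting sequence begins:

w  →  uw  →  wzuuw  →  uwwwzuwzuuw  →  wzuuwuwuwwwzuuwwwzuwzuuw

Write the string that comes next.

Replace each of the 24 characters of wzuuwuwuwwwzuuwwwzuwzuuw in place — uw w wzu wzu uw wzu uw wzu uw uw uw w wzu wzu uw uw uw w wzu uw w wzu wzu uw — and concatenate.

uwwwzuwzuuwwzuuwwzuuwuwuwwwzuwzuuwuwuwwwzuuwwwzuwzuuw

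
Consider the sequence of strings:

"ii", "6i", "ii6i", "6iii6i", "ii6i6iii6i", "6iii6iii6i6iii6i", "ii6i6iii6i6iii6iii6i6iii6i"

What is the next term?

This is a Fibonacci-style word recurrence s(k) = s(k−2)·s(k−1): e.g. ii·6i = ii6i.
So term 8 is 6iii6iii6i6iii6i·ii6i6iii6i6iii6iii6i6iii6i.

6iii6iii6i6iii6iii6i6iii6i6iii6iii6i6iii6i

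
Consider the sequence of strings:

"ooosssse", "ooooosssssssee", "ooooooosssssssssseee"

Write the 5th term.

ooooooooooosssssssssssssssseeeee

The n-th term is 2n+1 o's then 3n+1 s's then n e's (n = 1, 2, …).
Setting n = 5 gives 11, 16, 5 characters in each block.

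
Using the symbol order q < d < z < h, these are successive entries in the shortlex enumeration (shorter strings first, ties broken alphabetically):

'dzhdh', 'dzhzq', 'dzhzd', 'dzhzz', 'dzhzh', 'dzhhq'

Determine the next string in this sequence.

dzhhd

Treat dzhhq as a base-4 numeral over the given alphabet and add one, carrying through any trailing h's.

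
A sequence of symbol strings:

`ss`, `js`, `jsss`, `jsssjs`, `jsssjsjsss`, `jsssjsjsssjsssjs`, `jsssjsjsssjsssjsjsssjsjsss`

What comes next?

From term 3 onward, concatenate the last term with the second-to-last: js·ss = jsss, jsss·js = jsssjs, …
So term 8 is jsssjsjsssjsssjsjsssjsjsss·jsssjsjsssjsssjs.

jsssjsjsssjsssjsjsssjsjsssjsssjsjsssjsssjs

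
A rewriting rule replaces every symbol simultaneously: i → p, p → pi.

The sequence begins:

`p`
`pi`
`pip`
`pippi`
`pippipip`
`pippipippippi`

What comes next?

pippipippippipippipip

Replace each of the 13 characters of pippipippippi in place — pi p pi pi p pi p pi pi p pi pi p — and concatenate.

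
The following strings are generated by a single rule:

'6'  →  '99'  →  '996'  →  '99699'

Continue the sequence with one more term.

Each term (from the third on) is the previous term followed by the one before it: term 3 = 99·6 = 996.
So term 5 is 99699·996.

99699996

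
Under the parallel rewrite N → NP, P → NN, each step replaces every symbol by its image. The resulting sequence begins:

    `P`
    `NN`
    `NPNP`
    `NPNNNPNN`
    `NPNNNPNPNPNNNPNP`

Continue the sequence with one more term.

NPNNNPNPNPNNNPNNNPNNNPNPNPNNNPNN

Replace each of the 16 characters of NPNNNPNPNPNNNPNP in place — NP NN NP NP NP NN NP NN NP NN NP NP NP NN NP NN — and concatenate.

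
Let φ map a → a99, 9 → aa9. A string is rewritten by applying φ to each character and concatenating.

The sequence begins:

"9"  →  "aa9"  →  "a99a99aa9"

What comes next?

Expanding a99a99aa9: a→a99, 9→aa9, 9→aa9, a→a99, 9→aa9, 9→aa9, a→a99, a→a99, 9→aa9. Concatenated: a99 aa9 aa9 a99 aa9 aa9 a99 a99 aa9.

a99aa9aa9a99aa9aa9a99a99aa9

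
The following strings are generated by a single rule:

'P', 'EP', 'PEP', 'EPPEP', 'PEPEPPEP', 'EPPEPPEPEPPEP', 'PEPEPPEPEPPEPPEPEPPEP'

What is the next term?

EPPEPPEPEPPEPPEPEPPEPEPPEPPEPEPPEP

Each term (from the third on) is the two preceding terms concatenated in order: term 3 = P·EP = PEP.
So term 8 is EPPEPPEPEPPEP·PEPEPPEPEPPEPPEPEPPEP.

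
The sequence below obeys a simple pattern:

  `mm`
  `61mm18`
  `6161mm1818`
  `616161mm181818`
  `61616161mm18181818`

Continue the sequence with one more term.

Each term wraps the previous one in 61 on the left and 18 on the right.
So the next term is 61·61616161mm18181818·18.

6161616161mm1818181818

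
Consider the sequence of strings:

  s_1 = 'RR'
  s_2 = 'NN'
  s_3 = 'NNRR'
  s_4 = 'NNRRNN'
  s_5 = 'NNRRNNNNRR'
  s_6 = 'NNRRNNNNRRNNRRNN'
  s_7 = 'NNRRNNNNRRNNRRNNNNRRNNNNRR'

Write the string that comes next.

Each term (from the third on) is the previous term followed by the one before it: term 3 = NN·RR = NNRR.
The next term joins NNRRNNNNRRNNRRNNNNRRNNNNRR and NNRRNNNNRRNNRRNN.

NNRRNNNNRRNNRRNNNNRRNNNNRRNNRRNNNNRRNNRRNN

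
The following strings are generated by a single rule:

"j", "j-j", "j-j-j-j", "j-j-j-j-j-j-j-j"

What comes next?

Each string is two copies of the previous one joined by '-'.
One more doubling of j-j-j-j-j-j-j-j gives the answer.

j-j-j-j-j-j-j-j-j-j-j-j-j-j-j-j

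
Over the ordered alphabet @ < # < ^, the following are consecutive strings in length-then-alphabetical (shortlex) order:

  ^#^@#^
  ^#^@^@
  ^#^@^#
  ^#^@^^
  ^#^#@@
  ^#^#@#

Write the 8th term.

Advancing 2 positions from ^#^#@# through ^#^#@# → ^#^#@^ reaches term 8.

^#^##@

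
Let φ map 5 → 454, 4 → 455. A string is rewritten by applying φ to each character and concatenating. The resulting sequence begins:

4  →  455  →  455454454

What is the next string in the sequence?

Rewriting each symbol of 455454454: 4→455, 5→454, 5→454, 4→455, 5→454, 4→455, 4→455, 5→454, 4→455, which concatenates to 455 454 454 455 454 455 455 454 455.

455454454455454455455454455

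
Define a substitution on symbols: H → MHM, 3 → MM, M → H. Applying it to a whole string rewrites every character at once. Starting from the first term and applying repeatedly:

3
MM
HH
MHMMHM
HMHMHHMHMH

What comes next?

Expanding HMHMHHMHMH: H→MHM, M→H, H→MHM, M→H, H→MHM, H→MHM, M→H, H→MHM, M→H, H→MHM. Concatenated: MHM H MHM H MHM MHM H MHM H MHM.

MHMHMHMHMHMMHMHMHMHMHM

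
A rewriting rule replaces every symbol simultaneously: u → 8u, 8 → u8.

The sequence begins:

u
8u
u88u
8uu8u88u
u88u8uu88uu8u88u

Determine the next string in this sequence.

8uu8u88uu88u8uu8u88u8uu88uu8u88u

φ(u88u8uu88uu8u88u) expands symbol-by-symbol to 8u u8 u8 8u u8 8u 8u u8 u8 8u 8u u8 8u u8 u8 8u; joining the 16 pieces gives the next term.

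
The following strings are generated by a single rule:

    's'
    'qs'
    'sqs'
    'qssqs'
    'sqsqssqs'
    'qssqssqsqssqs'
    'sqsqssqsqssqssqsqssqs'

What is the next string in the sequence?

Each term (from the third on) is the two preceding terms concatenated in order: term 3 = s·qs = sqs.
So term 8 is qssqssqsqssqs·sqsqssqsqssqssqsqssqs.

qssqssqsqssqssqsqssqsqssqssqsqssqs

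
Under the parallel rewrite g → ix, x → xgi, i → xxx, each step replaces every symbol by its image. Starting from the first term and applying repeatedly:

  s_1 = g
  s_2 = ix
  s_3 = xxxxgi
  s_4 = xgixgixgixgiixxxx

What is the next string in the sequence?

xgiixxxxxgiixxxxxgiixxxxxgiixxxxxxxxgixgixgixgi

Applying the rule to each of the 17 symbols of xgixgixgixgiixxxx gives the pieces xgi ix xxx xgi ix xxx xgi ix xxx xgi ix xxx xxx xgi xgi xgi xgi, which concatenate to the answer.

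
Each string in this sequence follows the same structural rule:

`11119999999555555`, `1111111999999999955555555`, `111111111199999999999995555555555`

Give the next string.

11111111111119999999999999999555555555555

Term n consists of 3n-2 1's, followed by 3n+1 9's, followed by 2n+2 5's, where the shown terms are n = 2, 3, 4.
At n = 5 the blocks have lengths 13, 16, 12.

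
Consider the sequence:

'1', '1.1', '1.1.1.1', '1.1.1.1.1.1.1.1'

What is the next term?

s(k+1) = s(k)·.·s(k) — each term doubles the last with '.' between the halves.
One more doubling of 1.1.1.1.1.1.1.1 gives the answer.

1.1.1.1.1.1.1.1.1.1.1.1.1.1.1.1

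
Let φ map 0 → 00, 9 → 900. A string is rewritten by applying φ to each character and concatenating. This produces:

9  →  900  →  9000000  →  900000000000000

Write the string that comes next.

Applying the rule to each of the 15 symbols of 900000000000000 gives the pieces 900 00 00 00 00 00 00 00 00 00 00 00 00 00 00, which concatenate to the answer.

9000000000000000000000000000000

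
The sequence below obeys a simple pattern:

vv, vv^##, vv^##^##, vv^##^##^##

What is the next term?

Each term is the previous one with ^## appended.
One more step from vv^##^##^## gives the answer.

vv^##^##^##^##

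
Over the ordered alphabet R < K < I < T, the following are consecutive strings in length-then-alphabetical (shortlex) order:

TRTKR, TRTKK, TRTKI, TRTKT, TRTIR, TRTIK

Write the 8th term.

Stepping forward 2 times from TRTIK: TRTIK → TRTII, then the target.

TRTIT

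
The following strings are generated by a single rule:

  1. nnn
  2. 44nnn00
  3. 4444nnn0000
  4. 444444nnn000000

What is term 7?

Each term wraps the previous one in 44 on the left and 00 on the right.
From 444444nnn000000, 3 further steps: 444444nnn000000 → 44444444nnn00000000 → 4444444444nnn0000000000 → (answer).

444444444444nnn000000000000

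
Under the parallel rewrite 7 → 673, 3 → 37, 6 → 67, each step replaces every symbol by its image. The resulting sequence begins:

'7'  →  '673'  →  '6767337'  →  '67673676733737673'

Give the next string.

φ(67673676733737673) expands symbol-by-symbol to 67 673 67 673 37 67 673 67 673 37 37 673 37 673 67 673 37; joining the 17 pieces gives the next term.

67673676733767673676733737673376736767337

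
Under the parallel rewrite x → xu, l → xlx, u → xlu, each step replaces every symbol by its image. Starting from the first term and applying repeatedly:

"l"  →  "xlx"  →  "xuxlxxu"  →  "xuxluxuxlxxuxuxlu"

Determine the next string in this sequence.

xuxluxuxlxxluxuxluxuxlxxuxuxluxuxluxuxlxxlu

φ(xuxluxuxlxxuxuxlu) expands symbol-by-symbol to xu xlu xu xlx xlu xu xlu xu xlx xu xu xlu xu xlu xu xlx xlu; joining the 17 pieces gives the next term.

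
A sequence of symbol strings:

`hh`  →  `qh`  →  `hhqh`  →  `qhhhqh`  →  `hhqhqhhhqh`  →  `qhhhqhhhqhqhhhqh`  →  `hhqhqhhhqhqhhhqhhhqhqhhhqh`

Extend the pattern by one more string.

From term 3 onward, concatenate the second-to-last term with the last: hh·qh = hhqh, qh·hhqh = qhhhqh, …
Continuing: qhhhqhhhqhqhhhqh · hhqhqhhhqhqhhhqhhhqhqhhhqh gives term 8.

qhhhqhhhqhqhhhqhhhqhqhhhqhqhhhqhhhqhqhhhqh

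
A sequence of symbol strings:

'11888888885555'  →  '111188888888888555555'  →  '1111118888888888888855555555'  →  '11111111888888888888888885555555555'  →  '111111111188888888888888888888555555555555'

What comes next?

Each string has the form 1^{2n-2} 8^{3n+2} 5^{2n}, where the shown terms are n = 2, 3, 4, 5, 6.
At n = 7 the blocks have lengths 12, 23, 14.

1111111111118888888888888888888888855555555555555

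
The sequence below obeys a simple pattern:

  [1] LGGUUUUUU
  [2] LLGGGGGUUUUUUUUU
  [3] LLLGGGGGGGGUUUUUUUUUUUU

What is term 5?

LLLLLGGGGGGGGGGGGGGUUUUUUUUUUUUUUUUUU

Reading off run lengths: L runs 1, 2, 3; G runs 2, 5, 8; U runs 6, 9, 12 — each is linear in n (n = 1, 2, …).
At n = 5 the blocks have lengths 5, 14, 18.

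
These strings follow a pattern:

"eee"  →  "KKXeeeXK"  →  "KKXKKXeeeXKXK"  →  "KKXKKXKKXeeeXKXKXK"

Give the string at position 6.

Every step adds KKX to the front and XK to the end of the previous string.
From KKXKKXKKXeeeXKXKXK, 2 further steps: KKXKKXKKXeeeXKXKXK → KKXKKXKKXKKXeeeXKXKXKXK → (answer).

KKXKKXKKXKKXKKXeeeXKXKXKXKXK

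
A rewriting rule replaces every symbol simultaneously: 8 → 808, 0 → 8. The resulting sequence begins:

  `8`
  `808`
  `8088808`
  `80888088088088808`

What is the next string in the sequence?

Replace each of the 17 characters of 80888088088088808 in place — 808 8 808 808 808 8 808 808 8 808 808 8 808 808 808 8 808 — and concatenate.

80888088088088808808880880888088088088808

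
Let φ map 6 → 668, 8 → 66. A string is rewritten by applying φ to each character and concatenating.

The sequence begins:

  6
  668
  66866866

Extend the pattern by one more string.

Expanding 66866866: 6→668, 6→668, 8→66, 6→668, 6→668, 8→66, 6→668, 6→668. Concatenated: 668 668 66 668 668 66 668 668.

6686686666866866668668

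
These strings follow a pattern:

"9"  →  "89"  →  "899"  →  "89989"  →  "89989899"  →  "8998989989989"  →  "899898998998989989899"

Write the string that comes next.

8998989989989899898998998989989989

This is a Fibonacci-style word recurrence s(k) = s(k−1)·s(k−2): e.g. 89·9 = 899.
So term 8 is 899898998998989989899·8998989989989.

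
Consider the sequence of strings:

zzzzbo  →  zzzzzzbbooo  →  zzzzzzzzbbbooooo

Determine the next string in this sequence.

zzzzzzzzzzbbbbooooooo

Each string has the form z^{2n+2} b^{n} o^{2n-1} (n = 1, 2, …).
For the next term, n = 4, so the run lengths are 10, 4, 7.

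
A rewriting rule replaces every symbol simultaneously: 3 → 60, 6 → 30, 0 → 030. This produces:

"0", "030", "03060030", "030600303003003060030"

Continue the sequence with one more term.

0306003030030030600306003003060030030600303003003060030

φ(030600303003003060030) expands symbol-by-symbol to 030 60 030 30 030 030 60 030 60 030 030 60 030 030 60 030 30 030 030 60 030; joining the 21 pieces gives the next term.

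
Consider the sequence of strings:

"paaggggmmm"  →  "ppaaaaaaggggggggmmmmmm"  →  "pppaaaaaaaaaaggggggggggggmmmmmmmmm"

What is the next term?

The n-th term is n p's then 4n-2 a's then 4n g's then 3n m's (n = 1, 2, …).
Setting n = 4 gives 4, 14, 16, 12 characters in each block.

ppppaaaaaaaaaaaaaaggggggggggggggggmmmmmmmmmmmm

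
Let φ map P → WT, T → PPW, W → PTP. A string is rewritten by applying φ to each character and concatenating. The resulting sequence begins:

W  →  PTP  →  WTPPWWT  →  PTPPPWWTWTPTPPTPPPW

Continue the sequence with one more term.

Rewriting the 19 symbols of PTPPPWWTWTPTPPTPPPW one by one yields WT PPW WT WT WT PTP PTP PPW PTP PPW WT PPW WT WT PPW WT WT WT PTP; concatenated:

WTPPWWTWTWTPTPPTPPPWPTPPPWWTPPWWTWTPPWWTWTWTPTP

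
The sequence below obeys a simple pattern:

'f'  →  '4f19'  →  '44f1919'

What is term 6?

s(k+1) = 4·s(k)·19, so each term gains 4 as a prefix and 19 as a suffix.
From 44f1919, 3 further steps: 44f1919 → 444f191919 → 4444f19191919 → (answer).

44444f1919191919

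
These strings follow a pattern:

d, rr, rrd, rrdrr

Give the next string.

Each term (from the third on) is the previous term followed by the one before it: term 3 = rr·d = rrd.
Continuing: rrdrr · rrd gives term 5.

rrdrrrrd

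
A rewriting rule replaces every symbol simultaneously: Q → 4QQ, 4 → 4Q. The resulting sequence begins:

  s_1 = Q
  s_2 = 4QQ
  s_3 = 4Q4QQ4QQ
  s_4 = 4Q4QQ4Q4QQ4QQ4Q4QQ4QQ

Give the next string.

Rewriting the 21 symbols of 4Q4QQ4Q4QQ4QQ4Q4QQ4QQ one by one yields 4Q 4QQ 4Q 4QQ 4QQ 4Q 4QQ 4Q 4QQ 4QQ 4Q 4QQ 4QQ 4Q 4QQ 4Q 4QQ 4QQ 4Q 4QQ 4QQ; concatenated:

4Q4QQ4Q4QQ4QQ4Q4QQ4Q4QQ4QQ4Q4QQ4QQ4Q4QQ4Q4QQ4QQ4Q4QQ4QQ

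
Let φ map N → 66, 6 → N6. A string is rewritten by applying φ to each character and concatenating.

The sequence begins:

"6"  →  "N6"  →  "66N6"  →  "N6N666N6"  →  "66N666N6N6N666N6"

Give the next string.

Rewriting the 16 symbols of 66N666N6N6N666N6 one by one yields N6 N6 66 N6 N6 N6 66 N6 66 N6 66 N6 N6 N6 66 N6; concatenated:

N6N666N6N6N666N666N666N6N6N666N6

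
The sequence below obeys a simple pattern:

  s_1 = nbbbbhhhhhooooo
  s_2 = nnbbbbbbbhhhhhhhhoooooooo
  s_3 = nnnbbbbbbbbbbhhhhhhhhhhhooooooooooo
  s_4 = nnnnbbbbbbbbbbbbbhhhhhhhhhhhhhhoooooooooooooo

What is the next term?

The n-th term is n-1 n's then 3n-2 b's then 3n-1 h's then 3n-1 o's, where the shown terms are n = 2, 3, 4, 5.
At n = 6 the blocks have lengths 5, 16, 17, 17.

nnnnnbbbbbbbbbbbbbbbbhhhhhhhhhhhhhhhhhooooooooooooooooo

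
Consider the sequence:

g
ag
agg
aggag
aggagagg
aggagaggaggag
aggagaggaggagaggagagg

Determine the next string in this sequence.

Each term (from the third on) is the previous term followed by the one before it: term 3 = ag·g = agg.
So term 8 is aggagaggaggagaggagagg·aggagaggaggag.

aggagaggaggagaggagaggaggagaggaggag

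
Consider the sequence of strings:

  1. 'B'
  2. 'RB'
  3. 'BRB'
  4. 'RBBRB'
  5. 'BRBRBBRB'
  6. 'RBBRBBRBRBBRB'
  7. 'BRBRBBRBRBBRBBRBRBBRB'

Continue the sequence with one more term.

RBBRBBRBRBBRBBRBRBBRBRBBRBBRBRBBRB

From term 3 onward, concatenate the second-to-last term with the last: B·RB = BRB, RB·BRB = RBBRB, …
Continuing: RBBRBBRBRBBRB · BRBRBBRBRBBRBBRBRBBRB gives term 8.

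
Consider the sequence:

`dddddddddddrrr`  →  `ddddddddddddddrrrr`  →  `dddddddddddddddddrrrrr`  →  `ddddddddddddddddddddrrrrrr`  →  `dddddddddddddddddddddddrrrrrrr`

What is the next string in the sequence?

ddddddddddddddddddddddddddrrrrrrrr

Term n consists of 3n+2 d's, followed by n r's, where the shown terms are n = 3, 4, 5, 6, 7.
Setting n = 8 gives 26, 8 characters in each block.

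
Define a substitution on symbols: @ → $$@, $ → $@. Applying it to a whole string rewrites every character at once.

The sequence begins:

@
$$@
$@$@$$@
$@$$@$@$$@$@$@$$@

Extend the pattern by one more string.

Rewriting the 17 symbols of $@$$@$@$$@$@$@$$@ one by one yields $@ $$@ $@ $@ $$@ $@ $$@ $@ $@ $$@ $@ $$@ $@ $$@ $@ $@ $$@; concatenated:

$@$$@$@$@$$@$@$$@$@$@$$@$@$$@$@$$@$@$@$$@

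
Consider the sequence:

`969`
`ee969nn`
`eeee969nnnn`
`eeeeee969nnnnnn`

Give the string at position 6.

eeeeeeeeee969nnnnnnnnnn

Every step adds ee to the front and nn to the end of the previous string.
From eeeeee969nnnnnn, 2 further steps: eeeeee969nnnnnn → eeeeeeee969nnnnnnnn → (answer).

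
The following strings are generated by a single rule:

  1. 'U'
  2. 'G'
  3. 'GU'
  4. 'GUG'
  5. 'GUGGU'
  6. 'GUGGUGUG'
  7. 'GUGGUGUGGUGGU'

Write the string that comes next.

GUGGUGUGGUGGUGUGGUGUG

From term 3 onward, concatenate the last term with the second-to-last: G·U = GU, GU·G = GUG, …
Continuing: GUGGUGUGGUGGU · GUGGUGUG gives term 8.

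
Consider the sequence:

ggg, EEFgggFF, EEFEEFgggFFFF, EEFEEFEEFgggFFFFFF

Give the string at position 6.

s(k+1) = EEF·s(k)·FF, so each term gains EEF as a prefix and FF as a suffix.
From EEFEEFEEFgggFFFFFF, 2 further steps: EEFEEFEEFgggFFFFFF → EEFEEFEEFEEFgggFFFFFFFF → (answer).

EEFEEFEEFEEFEEFgggFFFFFFFFFF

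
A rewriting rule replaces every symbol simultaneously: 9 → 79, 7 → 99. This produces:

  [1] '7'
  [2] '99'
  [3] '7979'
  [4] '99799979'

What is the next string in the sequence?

Expanding 99799979: 9→79, 9→79, 7→99, 9→79, 9→79, 9→79, 7→99, 9→79. Concatenated: 79 79 99 79 79 79 99 79.

7979997979799979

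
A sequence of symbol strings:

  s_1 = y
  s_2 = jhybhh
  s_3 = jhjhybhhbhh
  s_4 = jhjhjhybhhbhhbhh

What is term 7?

jhjhjhjhjhjhybhhbhhbhhbhhbhhbhh

Each term wraps the previous one in jh on the left and bhh on the right.
From jhjhjhybhhbhhbhh, 3 further steps: jhjhjhybhhbhhbhh → jhjhjhjhybhhbhhbhhbhh → jhjhjhjhjhybhhbhhbhhbhhbhh → (answer).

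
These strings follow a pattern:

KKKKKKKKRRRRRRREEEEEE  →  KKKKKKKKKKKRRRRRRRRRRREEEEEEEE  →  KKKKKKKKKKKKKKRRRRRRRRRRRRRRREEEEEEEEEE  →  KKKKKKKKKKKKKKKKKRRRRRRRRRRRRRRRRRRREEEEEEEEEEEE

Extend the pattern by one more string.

KKKKKKKKKKKKKKKKKKKKRRRRRRRRRRRRRRRRRRRRRRREEEEEEEEEEEEEE

Term n consists of 3n+2 K's, followed by 4n-1 R's, followed by 2n+2 E's, where the shown terms are n = 2, 3, 4, 5.
For the next term, n = 6, so the run lengths are 20, 23, 14.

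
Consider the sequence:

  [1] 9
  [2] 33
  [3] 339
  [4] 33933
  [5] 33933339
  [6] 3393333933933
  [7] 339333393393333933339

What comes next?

3393333933933339333393393333933933

From term 3 onward, concatenate the last term with the second-to-last: 33·9 = 339, 339·33 = 33933, …
So term 8 is 339333393393333933339·3393333933933.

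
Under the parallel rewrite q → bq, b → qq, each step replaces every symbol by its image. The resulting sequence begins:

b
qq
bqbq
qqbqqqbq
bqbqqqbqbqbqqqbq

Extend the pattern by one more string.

qqbqqqbqbqbqqqbqqqbqqqbqbqbqqqbq

Replace each of the 16 characters of bqbqqqbqbqbqqqbq in place — qq bq qq bq bq bq qq bq qq bq qq bq bq bq qq bq — and concatenate.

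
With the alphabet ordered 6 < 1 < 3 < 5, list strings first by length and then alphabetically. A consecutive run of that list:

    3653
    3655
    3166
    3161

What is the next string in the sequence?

Find the rightmost character of 3161 below 5, bump it to the next letter, and reset everything to its right to 6.

3163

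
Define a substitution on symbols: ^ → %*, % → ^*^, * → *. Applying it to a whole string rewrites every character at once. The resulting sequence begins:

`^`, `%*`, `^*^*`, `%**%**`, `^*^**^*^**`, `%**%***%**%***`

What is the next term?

^*^**^*^***^*^**^*^***

Replace each of the 14 characters of %**%***%**%*** in place — ^*^ * * ^*^ * * * ^*^ * * ^*^ * * * — and concatenate.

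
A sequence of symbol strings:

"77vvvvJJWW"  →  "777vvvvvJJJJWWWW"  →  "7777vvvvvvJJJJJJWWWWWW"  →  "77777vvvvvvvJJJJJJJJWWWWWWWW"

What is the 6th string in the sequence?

Each string has the form 7^{n} v^{n+2} J^{2n-2} W^{2n-2}, where the shown terms are n = 2, 3, 4, 5.
Setting n = 7 gives 7, 9, 12, 12 characters in each block.

7777777vvvvvvvvvJJJJJJJJJJJJWWWWWWWWWWWW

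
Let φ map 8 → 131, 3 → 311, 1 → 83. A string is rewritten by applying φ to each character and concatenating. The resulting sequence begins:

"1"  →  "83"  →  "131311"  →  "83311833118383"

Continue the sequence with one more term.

Rewriting the 14 symbols of 83311833118383 one by one yields 131 311 311 83 83 131 311 311 83 83 131 311 131 311; concatenated:

13131131183831313113118383131311131311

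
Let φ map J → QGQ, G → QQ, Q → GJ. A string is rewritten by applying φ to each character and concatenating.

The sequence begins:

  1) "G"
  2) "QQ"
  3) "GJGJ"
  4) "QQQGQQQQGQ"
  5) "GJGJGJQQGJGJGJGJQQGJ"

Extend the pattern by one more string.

QQQGQQQQGQQQQGQGJGJQQQGQQQQGQQQQGQQQQGQGJGJQQQGQ

Applying the rule to each of the 20 symbols of GJGJGJQQGJGJGJGJQQGJ gives the pieces QQ QGQ QQ QGQ QQ QGQ GJ GJ QQ QGQ QQ QGQ QQ QGQ QQ QGQ GJ GJ QQ QGQ, which concatenate to the answer.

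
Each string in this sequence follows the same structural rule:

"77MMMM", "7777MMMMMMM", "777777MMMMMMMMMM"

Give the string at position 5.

Term n consists of 2n 7's, followed by 3n+1 M's (n = 1, 2, …).
At n = 5 the blocks have lengths 10, 16.

7777777777MMMMMMMMMMMMMMMM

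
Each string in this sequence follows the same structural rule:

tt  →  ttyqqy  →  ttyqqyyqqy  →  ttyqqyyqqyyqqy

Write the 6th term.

ttyqqyyqqyyqqyyqqyyqqy

Each term is the previous one with yqqy appended.
From ttyqqyyqqyyqqy, 2 further steps: ttyqqyyqqyyqqy → ttyqqyyqqyyqqyyqqy → (answer).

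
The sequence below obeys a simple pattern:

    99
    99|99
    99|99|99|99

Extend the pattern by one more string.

Every step duplicates the string with '|' between the halves.
So the next term is two copies of 99|99|99|99 with '|' between the halves.

99|99|99|99|99|99|99|99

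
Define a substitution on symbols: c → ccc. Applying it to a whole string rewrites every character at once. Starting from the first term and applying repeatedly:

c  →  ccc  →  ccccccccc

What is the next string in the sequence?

Apply φ to ccccccccc symbol by symbol: c→ccc, c→ccc, c→ccc, c→ccc, c→ccc, c→ccc, c→ccc, c→ccc, c→ccc; joined: ccc ccc ccc ccc ccc ccc ccc ccc ccc.

ccccccccccccccccccccccccccc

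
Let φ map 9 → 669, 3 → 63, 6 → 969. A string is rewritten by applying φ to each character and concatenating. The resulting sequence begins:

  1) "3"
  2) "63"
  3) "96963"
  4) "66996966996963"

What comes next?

φ(66996966996963) expands symbol-by-symbol to 969 969 669 669 969 669 969 969 669 669 969 669 969 63; joining the 14 pieces gives the next term.

96996966966996966996996966966996966996963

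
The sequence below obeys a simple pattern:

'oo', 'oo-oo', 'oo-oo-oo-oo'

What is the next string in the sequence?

Each string is two copies of the previous one joined by '-'.
Doubling oo-oo-oo-oo with '-' between the halves:

oo-oo-oo-oo-oo-oo-oo-oo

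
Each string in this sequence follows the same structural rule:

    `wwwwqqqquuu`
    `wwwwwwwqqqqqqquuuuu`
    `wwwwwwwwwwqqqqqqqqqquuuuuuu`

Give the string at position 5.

wwwwwwwwwwwwwwwwqqqqqqqqqqqqqqqquuuuuuuuuuu

Term n consists of 3n-2 w's, followed by 3n-2 q's, followed by 2n-1 u's, where the shown terms are n = 2, 3, 4.
At n = 6 the blocks have lengths 16, 16, 11.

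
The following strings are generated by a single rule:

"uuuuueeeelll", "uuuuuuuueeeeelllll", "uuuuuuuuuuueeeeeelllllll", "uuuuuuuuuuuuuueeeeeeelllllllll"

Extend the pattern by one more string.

uuuuuuuuuuuuuuuuueeeeeeeelllllllllll

Reading off run lengths: u runs 5, 8, 11, 14; e runs 4, 5, 6, 7; l runs 3, 5, 7, 9 — each is linear in n, where the shown terms are n = 2, 3, 4, 5.
At n = 6 the blocks have lengths 17, 8, 11.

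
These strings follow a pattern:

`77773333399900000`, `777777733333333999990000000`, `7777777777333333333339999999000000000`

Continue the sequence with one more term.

77777777777773333333333333399999999900000000000

The n-th term is 3n-2 7's then 3n-1 3's then 2n-1 9's then 2n+1 0's, where the shown terms are n = 2, 3, 4.
For the next term, n = 5, so the run lengths are 13, 14, 9, 11.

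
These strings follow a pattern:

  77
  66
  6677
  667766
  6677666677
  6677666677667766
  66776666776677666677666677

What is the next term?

This is a Fibonacci-style word recurrence s(k) = s(k−1)·s(k−2): e.g. 66·77 = 6677.
So term 8 is 66776666776677666677666677·6677666677667766.

667766667766776666776666776677666677667766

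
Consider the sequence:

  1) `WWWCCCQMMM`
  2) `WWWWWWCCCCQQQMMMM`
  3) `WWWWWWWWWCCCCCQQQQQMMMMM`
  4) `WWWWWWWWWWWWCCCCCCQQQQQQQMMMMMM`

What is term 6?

Term n consists of 3n W's, followed by n+2 C's, followed by 2n-1 Q's, followed by n+2 M's (n = 1, 2, …).
Setting n = 6 gives 18, 8, 11, 8 characters in each block.

WWWWWWWWWWWWWWWWWWCCCCCCCCQQQQQQQQQQQMMMMMMMM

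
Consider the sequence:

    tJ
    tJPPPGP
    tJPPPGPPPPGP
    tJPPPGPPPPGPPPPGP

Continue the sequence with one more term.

The strings grow by a fixed suffix PPPGP each time.
So the next term is tJPPPGPPPPGPPPPGP·PPPGP.

tJPPPGPPPPGPPPPGPPPPGP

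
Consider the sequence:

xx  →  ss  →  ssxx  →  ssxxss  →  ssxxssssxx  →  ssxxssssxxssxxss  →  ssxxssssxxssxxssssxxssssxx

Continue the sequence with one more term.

ssxxssssxxssxxssssxxssssxxssxxssssxxssxxss

Each term (from the third on) is the previous term followed by the one before it: term 3 = ss·xx = ssxx.
So term 8 is ssxxssssxxssxxssssxxssssxx·ssxxssssxxssxxss.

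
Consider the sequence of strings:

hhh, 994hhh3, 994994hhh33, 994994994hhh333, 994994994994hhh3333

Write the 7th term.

Every step adds 994 to the front and 3 to the end of the previous string.
From 994994994994hhh3333, 2 further steps: 994994994994hhh3333 → 994994994994994hhh33333 → (answer).

994994994994994994hhh333333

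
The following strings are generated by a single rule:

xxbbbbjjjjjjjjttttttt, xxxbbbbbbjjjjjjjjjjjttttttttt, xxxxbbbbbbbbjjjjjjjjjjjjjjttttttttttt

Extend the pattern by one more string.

xxxxxbbbbbbbbbbjjjjjjjjjjjjjjjjjttttttttttttt

Each string has the form x^{n} b^{2n} j^{3n+2} t^{2n+3}, where the shown terms are n = 2, 3, 4.
At n = 5 the blocks have lengths 5, 10, 17, 13.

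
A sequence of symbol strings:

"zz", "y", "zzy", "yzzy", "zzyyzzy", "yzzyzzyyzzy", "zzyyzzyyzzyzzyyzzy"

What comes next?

This is a Fibonacci-style word recurrence s(k) = s(k−2)·s(k−1): e.g. zz·y = zzy.
The next term joins yzzyzzyyzzy and zzyyzzyyzzyzzyyzzy.

yzzyzzyyzzyzzyyzzyyzzyzzyyzzy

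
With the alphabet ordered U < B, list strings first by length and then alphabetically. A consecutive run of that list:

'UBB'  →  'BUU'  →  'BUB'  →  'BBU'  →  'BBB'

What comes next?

UUUU

After BBB the length-3 strings are exhausted; the first length-4 string is 4 copies of U.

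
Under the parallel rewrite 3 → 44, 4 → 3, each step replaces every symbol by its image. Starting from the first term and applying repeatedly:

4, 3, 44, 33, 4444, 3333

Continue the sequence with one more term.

44444444

Rewriting each symbol of 3333: 3→44, 3→44, 3→44, 3→44, which concatenates to 44 44 44 44.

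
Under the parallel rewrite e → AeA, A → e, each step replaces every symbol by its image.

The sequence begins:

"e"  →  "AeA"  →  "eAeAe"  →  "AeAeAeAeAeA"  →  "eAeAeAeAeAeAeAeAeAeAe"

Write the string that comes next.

AeAeAeAeAeAeAeAeAeAeAeAeAeAeAeAeAeAeAeAeAeA

Replace each of the 21 characters of eAeAeAeAeAeAeAeAeAeAe in place — AeA e AeA e AeA e AeA e AeA e AeA e AeA e AeA e AeA e AeA e AeA — and concatenate.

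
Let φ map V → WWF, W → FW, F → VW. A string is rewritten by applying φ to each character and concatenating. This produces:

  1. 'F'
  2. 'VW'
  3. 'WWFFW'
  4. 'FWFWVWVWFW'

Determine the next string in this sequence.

VWFWVWFWWWFFWWWFFWVWFW

Apply φ to FWFWVWVWFW symbol by symbol: F→VW, W→FW, F→VW, W→FW, V→WWF, W→FW, V→WWF, W→FW, F→VW, W→FW; joined: VW FW VW FW WWF FW WWF FW VW FW.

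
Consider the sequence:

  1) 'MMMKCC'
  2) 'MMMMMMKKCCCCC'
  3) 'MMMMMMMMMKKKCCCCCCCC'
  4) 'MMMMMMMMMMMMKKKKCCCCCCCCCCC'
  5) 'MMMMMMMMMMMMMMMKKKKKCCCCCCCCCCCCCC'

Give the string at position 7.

MMMMMMMMMMMMMMMMMMMMMKKKKKKKCCCCCCCCCCCCCCCCCCCC

Reading off run lengths: M runs 3, 6, 9, 12, 15; K runs 1, 2, 3, 4, 5; C runs 2, 5, 8, 11, 14 — each is linear in n (n = 1, 2, …).
At n = 7 the blocks have lengths 21, 7, 20.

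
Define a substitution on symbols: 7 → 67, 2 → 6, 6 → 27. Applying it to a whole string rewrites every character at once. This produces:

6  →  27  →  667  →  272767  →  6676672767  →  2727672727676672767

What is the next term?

Replace each of the 19 characters of 2727672727676672767 in place — 6 67 6 67 27 67 6 67 6 67 27 67 27 27 67 6 67 27 67 — and concatenate.

667667276766766727672727676672767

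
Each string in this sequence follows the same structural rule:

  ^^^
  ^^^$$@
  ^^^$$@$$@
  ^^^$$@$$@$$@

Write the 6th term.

Each term is the previous one with $$@ appended.
From ^^^$$@$$@$$@, 2 further steps: ^^^$$@$$@$$@ → ^^^$$@$$@$$@$$@ → (answer).

^^^$$@$$@$$@$$@$$@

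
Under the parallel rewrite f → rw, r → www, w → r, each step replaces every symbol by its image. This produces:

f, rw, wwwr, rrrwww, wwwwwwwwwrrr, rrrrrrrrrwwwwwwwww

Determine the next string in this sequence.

wwwwwwwwwwwwwwwwwwwwwwwwwwwrrrrrrrrr

φ(rrrrrrrrrwwwwwwwww) expands symbol-by-symbol to www www www www www www www www www r r r r r r r r r; joining the 18 pieces gives the next term.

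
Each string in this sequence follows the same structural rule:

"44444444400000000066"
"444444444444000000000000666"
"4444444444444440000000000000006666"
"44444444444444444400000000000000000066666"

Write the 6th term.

Reading off run lengths: 4 runs 9, 12, 15, 18; 0 runs 9, 12, 15, 18; 6 runs 2, 3, 4, 5 — each is linear in n, where the shown terms are n = 3, 4, 5, 6.
Setting n = 8 gives 24, 24, 7 characters in each block.

4444444444444444444444440000000000000000000000006666666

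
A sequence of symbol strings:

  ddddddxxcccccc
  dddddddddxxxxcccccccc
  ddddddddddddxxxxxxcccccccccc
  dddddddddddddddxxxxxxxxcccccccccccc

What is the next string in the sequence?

Each string has the form d^{3n} x^{2n-2} c^{2n+2}, where the shown terms are n = 2, 3, 4, 5.
Setting n = 6 gives 18, 10, 14 characters in each block.

ddddddddddddddddddxxxxxxxxxxcccccccccccccc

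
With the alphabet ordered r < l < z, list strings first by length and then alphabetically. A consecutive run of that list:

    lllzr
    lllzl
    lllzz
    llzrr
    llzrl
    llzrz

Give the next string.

llzlr

Treat llzrz as a base-3 numeral over the given alphabet and add one, carrying through any trailing z's.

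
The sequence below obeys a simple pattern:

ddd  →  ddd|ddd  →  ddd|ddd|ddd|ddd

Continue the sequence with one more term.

s(k+1) = s(k)·|·s(k) — each term doubles the last with '|' between the halves.
Doubling ddd|ddd|ddd|ddd with '|' between the halves:

ddd|ddd|ddd|ddd|ddd|ddd|ddd|ddd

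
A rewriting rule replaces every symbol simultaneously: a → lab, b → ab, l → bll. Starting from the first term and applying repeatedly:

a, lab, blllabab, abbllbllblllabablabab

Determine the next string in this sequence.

labababbllbllabbllbllabbllbllblllabablababblllabablabab

Replace each of the 21 characters of abbllbllblllabablabab in place — lab ab ab bll bll ab bll bll ab bll bll bll lab ab lab ab bll lab ab lab ab — and concatenate.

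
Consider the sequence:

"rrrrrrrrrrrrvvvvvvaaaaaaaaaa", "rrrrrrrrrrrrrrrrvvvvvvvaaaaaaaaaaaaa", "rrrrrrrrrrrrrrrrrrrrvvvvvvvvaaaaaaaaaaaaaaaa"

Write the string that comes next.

rrrrrrrrrrrrrrrrrrrrrrrrvvvvvvvvvaaaaaaaaaaaaaaaaaaa

Reading off run lengths: r runs 12, 16, 20; v runs 6, 7, 8; a runs 10, 13, 16 — each is linear in n, where the shown terms are n = 3, 4, 5.
At n = 6 the blocks have lengths 24, 9, 19.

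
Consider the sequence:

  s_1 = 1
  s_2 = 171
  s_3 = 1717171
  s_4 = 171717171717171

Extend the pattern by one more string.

1717171717171717171717171717171

Each string is two copies of the previous one joined by '7'.
One more doubling of 171717171717171 gives the answer.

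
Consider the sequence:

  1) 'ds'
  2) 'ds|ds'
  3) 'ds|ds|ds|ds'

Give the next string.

Every step duplicates the string with '|' between the halves.
Doubling ds|ds|ds|ds with '|' between the halves:

ds|ds|ds|ds|ds|ds|ds|ds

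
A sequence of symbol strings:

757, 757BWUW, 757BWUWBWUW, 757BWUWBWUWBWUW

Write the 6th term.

The strings grow by a fixed suffix BWUW each time.
From 757BWUWBWUWBWUW, 2 further steps: 757BWUWBWUWBWUW → 757BWUWBWUWBWUWBWUW → (answer).

757BWUWBWUWBWUWBWUWBWUW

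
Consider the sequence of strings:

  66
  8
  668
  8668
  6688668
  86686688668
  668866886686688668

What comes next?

This is a Fibonacci-style word recurrence s(k) = s(k−2)·s(k−1): e.g. 66·8 = 668.
Continuing: 86686688668 · 668866886686688668 gives term 8.

86686688668668866886686688668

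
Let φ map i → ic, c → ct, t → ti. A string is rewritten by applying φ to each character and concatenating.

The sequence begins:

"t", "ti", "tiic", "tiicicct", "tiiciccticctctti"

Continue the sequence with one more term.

Applying the rule to each of the 16 symbols of tiiciccticctctti gives the pieces ti ic ic ct ic ct ct ti ic ct ct ti ct ti ti ic, which concatenate to the answer.

tiiciccticctcttiicctctticttitiic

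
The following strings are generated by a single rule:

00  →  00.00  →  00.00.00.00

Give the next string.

Each string is two copies of the previous one joined by '.'.
One more doubling of 00.00.00.00 gives the answer.

00.00.00.00.00.00.00.00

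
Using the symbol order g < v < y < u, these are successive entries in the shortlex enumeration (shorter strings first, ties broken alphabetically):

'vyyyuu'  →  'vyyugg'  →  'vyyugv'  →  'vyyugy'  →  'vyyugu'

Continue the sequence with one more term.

vyyuvg

Treat vyyugu as a base-4 numeral over the given alphabet and add one, carrying through any trailing u's.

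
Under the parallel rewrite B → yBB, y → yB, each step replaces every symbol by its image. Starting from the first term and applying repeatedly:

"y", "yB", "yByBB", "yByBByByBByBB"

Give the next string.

Applying the rule to each of the 13 symbols of yByBByByBByBB gives the pieces yB yBB yB yBB yBB yB yBB yB yBB yBB yB yBB yBB, which concatenate to the answer.

yByBByByBByBByByBByByBByBByByBByBB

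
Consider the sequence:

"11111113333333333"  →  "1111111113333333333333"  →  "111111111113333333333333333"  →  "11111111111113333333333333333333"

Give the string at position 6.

Reading off run lengths: 1 runs 7, 9, 11, 13; 3 runs 10, 13, 16, 19 — each is linear in n, where the shown terms are n = 3, 4, 5, 6.
For term 6, n = 8, so the run lengths are 17, 25.

111111111111111113333333333333333333333333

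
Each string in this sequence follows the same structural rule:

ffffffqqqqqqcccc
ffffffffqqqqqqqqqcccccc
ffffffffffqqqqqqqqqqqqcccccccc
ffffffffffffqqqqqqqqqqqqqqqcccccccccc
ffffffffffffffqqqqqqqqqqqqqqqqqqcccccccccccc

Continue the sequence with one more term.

The n-th term is 2n+2 f's then 3n q's then 2n c's, where the shown terms are n = 2, 3, 4, 5, 6.
For the next term, n = 7, so the run lengths are 16, 21, 14.

ffffffffffffffffqqqqqqqqqqqqqqqqqqqqqcccccccccccccc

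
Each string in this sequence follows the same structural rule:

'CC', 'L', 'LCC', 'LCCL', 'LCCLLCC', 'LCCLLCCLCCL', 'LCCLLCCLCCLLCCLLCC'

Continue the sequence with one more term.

LCCLLCCLCCLLCCLLCCLCCLLCCLCCL

From term 3 onward, concatenate the last term with the second-to-last: L·CC = LCC, LCC·L = LCCL, …
The next term joins LCCLLCCLCCLLCCLLCC and LCCLLCCLCCL.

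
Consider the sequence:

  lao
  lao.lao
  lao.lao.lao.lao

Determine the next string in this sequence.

Every step duplicates the string with '.' between the halves.
Doubling lao.lao.lao.lao with '.' between the halves:

lao.lao.lao.lao.lao.lao.lao.lao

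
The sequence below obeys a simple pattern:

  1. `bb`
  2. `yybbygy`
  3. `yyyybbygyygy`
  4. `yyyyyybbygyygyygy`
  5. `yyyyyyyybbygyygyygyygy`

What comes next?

Every step adds yy to the front and ygy to the end of the previous string.
Applying this once more to yyyyyyyybbygyygyygyygy:

yyyyyyyyyybbygyygyygyygyygy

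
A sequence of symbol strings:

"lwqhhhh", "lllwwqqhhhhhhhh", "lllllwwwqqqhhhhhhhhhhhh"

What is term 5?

Term n consists of 2n-1 l's, followed by n w's, followed by n q's, followed by 4n h's (n = 1, 2, …).
At n = 5 the blocks have lengths 9, 5, 5, 20.

lllllllllwwwwwqqqqqhhhhhhhhhhhhhhhhhhhh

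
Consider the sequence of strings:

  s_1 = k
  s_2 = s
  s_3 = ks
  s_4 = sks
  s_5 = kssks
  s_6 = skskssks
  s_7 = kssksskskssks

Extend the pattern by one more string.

This is a Fibonacci-style word recurrence s(k) = s(k−2)·s(k−1): e.g. k·s = ks.
Continuing: skskssks · kssksskskssks gives term 8.

sksksskskssksskskssks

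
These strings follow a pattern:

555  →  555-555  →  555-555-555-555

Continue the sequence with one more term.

s(k+1) = s(k)·-·s(k) — each term doubles the last with '-' between the halves.
Doubling 555-555-555-555 with '-' between the halves:

555-555-555-555-555-555-555-555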